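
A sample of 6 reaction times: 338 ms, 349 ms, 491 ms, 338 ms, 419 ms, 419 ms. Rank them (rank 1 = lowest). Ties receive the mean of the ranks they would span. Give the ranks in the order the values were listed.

1.5, 3, 6, 1.5, 4.5, 4.5

Sorted (ascending): 338, 338, 349, 419, 419, 491
The 2 values of 338 occupy positions 1–2 → average rank (1+2)/2 = 1.5.
The 2 values of 419 occupy positions 4–5 → average rank (4+5)/2 = 4.5.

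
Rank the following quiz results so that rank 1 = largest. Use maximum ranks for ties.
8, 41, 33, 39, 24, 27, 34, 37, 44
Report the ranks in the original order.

9, 2, 6, 3, 8, 7, 5, 4, 1

Sorted (descending): 44, 41, 39, 37, 34, 33, 27, 24, 8
No ties — each value takes its position as its rank.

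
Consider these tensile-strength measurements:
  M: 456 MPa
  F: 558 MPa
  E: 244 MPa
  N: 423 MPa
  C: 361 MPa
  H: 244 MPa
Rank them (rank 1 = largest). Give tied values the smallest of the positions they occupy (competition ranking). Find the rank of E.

Sorted (descending): 558, 456, 423, 361, 244, 244
The 2 values of 244 occupy positions 5–6 → each gets rank 5.
E has value 244 MPa → rank 5.

5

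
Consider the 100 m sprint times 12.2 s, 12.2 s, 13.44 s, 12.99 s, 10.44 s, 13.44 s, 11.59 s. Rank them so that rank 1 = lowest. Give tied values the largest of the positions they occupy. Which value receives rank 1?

10.44

Sorted (ascending): 10.44, 11.59, 12.2, 12.2, 12.99, 13.44, 13.44
The 2 values of 12.2 occupy positions 3–4 → each gets rank 4.
The 2 values of 13.44 occupy positions 6–7 → each gets rank 7.
Rank 1 → value 10.44.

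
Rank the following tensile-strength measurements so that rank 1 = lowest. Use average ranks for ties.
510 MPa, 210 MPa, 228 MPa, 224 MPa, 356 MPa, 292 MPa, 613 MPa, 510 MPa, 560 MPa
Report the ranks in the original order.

6.5, 1, 3, 2, 5, 4, 9, 6.5, 8

Sorted (ascending): 210, 224, 228, 292, 356, 510, 510, 560, 613
The 2 values of 510 occupy positions 6–7 → average rank (6+7)/2 = 6.5.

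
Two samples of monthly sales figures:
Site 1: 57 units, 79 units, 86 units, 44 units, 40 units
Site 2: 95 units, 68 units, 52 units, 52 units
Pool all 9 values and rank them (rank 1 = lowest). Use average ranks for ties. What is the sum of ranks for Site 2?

Sorted (ascending): 40, 44, 52, 52, 57, 68, 79, 86, 95
The 2 values of 52 occupy positions 3–4 → average rank (3+4)/2 = 3.5.
Site 2 values → pooled ranks: 95→9, 68→6, 52→3.5, 52→3.5
Rank sum = 9 + 6 + 3.5 + 3.5 = 22

22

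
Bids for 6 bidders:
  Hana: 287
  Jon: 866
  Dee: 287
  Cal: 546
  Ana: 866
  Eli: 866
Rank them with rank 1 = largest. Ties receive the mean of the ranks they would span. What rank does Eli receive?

Sorted (descending): 866, 866, 866, 546, 287, 287
The 3 values of 866 occupy positions 1–3 → average rank 2.
The 2 values of 287 occupy positions 5–6 → average rank (5+6)/2 = 5.5.
Eli has value 866 → rank 2.

2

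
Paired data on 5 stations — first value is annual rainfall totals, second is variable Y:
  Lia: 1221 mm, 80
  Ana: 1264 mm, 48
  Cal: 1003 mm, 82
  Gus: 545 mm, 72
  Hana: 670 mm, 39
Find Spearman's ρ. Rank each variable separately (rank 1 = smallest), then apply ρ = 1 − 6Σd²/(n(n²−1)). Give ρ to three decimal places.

Ranks of variable 1: 4, 5, 3, 1, 2
Ranks of variable 2: 4, 2, 5, 3, 1
d = r₁ − r₂: 0, 3, -2, -2, 1
d²: 0, 9, 4, 4, 1; Σd² = 18
ρ = 1 − 6·18/(5·24) = 1 − 108/120 = 0.100

0.100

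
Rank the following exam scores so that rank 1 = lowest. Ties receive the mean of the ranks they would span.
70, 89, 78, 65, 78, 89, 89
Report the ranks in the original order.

2, 6, 3.5, 1, 3.5, 6, 6

Sorted (ascending): 65, 70, 78, 78, 89, 89, 89
The 2 values of 78 occupy positions 3–4 → average rank (3+4)/2 = 3.5.
The 3 values of 89 occupy positions 5–7 → average rank 6.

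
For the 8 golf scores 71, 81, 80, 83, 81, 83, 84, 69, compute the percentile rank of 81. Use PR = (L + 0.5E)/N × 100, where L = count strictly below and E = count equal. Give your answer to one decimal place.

N = 8.
Strictly below 81: 3. Equal to 81: 2.
PR = (3 + 0.5·2)/8 × 100 = 50.0

50.0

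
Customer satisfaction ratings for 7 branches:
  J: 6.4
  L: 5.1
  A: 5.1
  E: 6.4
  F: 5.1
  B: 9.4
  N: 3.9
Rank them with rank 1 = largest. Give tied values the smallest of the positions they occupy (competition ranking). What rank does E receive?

Sorted (descending): 9.4, 6.4, 6.4, 5.1, 5.1, 5.1, 3.9
The 2 values of 6.4 occupy positions 2–3 → each gets rank 2.
The 3 values of 5.1 occupy positions 4–6 → each gets rank 4.
E has value 6.4 → rank 2.

2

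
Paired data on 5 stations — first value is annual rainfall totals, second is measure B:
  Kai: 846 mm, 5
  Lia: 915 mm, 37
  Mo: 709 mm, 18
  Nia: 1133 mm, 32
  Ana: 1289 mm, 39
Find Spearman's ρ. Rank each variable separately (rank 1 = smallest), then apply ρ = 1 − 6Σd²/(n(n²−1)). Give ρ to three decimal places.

Ranks of variable 1: 2, 3, 1, 4, 5
Ranks of variable 2: 1, 4, 2, 3, 5
d = r₁ − r₂: 1, -1, -1, 1, 0
d²: 1, 1, 1, 1, 0; Σd² = 4
ρ = 1 − 6·4/(5·24) = 1 − 24/120 = 0.800

0.800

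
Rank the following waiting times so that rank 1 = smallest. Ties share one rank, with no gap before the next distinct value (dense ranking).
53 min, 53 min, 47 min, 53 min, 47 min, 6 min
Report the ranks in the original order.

3, 3, 2, 3, 2, 1

Sorted (ascending): 6, 47, 47, 53, 53, 53
The 2 values of 47 share dense rank 2.
The 3 values of 53 share dense rank 3.
Remaining distinct values take the next consecutive integers.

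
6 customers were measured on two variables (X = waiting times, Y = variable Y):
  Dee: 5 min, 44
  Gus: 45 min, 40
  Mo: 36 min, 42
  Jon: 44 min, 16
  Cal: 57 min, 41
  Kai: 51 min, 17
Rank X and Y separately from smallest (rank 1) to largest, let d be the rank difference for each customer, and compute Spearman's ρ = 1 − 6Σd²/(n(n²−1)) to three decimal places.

Ranks of variable 1: 1, 4, 2, 3, 6, 5
Ranks of variable 2: 6, 3, 5, 1, 4, 2
d = r₁ − r₂: -5, 1, -3, 2, 2, 3
d²: 25, 1, 9, 4, 4, 9; Σd² = 52
ρ = 1 − 6·52/(6·35) = 1 − 312/210 = -0.486

-0.486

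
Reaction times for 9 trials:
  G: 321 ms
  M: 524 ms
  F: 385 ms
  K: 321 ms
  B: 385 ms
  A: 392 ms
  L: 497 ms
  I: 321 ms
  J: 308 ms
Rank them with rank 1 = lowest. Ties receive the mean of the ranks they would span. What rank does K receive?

Sorted (ascending): 308, 321, 321, 321, 385, 385, 392, 497, 524
The 3 values of 321 occupy positions 2–4 → average rank 3.
The 2 values of 385 occupy positions 5–6 → average rank (5+6)/2 = 5.5.
K has value 321 ms → rank 3.

3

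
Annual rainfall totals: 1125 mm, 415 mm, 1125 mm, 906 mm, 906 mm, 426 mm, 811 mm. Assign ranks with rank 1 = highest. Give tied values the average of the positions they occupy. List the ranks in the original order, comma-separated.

1.5, 7, 1.5, 3.5, 3.5, 6, 5

Sorted (descending): 1125, 1125, 906, 906, 811, 426, 415
The 2 values of 1125 occupy positions 1–2 → average rank (1+2)/2 = 1.5.
The 2 values of 906 occupy positions 3–4 → average rank (3+4)/2 = 3.5.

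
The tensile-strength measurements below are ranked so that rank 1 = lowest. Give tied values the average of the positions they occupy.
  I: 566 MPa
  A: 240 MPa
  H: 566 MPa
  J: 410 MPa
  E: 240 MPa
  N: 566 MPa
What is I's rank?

Sorted (ascending): 240, 240, 410, 566, 566, 566
The 2 values of 240 occupy positions 1–2 → average rank (1+2)/2 = 1.5.
The 3 values of 566 occupy positions 4–6 → average rank 5.
I has value 566 MPa → rank 5.

5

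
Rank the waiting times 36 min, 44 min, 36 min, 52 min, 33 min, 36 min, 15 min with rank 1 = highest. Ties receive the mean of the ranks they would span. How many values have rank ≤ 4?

5

Sorted (descending): 52, 44, 36, 36, 36, 33, 15
The 3 values of 36 occupy positions 3–5 → average rank 4.
Ranks ≤ 4: {1, 2, 4, 4, 4} → 5 values.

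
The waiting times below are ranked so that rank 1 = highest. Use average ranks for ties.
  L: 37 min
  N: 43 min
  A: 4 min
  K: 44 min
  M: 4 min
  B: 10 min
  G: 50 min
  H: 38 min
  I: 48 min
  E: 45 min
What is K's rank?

Sorted (descending): 50, 48, 45, 44, 43, 38, 37, 10, 4, 4
The 2 values of 4 occupy positions 9–10 → average rank (9+10)/2 = 9.5.
K has value 44 min → rank 4.

4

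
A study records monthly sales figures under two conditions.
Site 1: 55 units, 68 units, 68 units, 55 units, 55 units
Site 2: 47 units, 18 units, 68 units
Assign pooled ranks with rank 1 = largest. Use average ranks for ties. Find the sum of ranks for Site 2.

17

Sorted (descending): 68, 68, 68, 55, 55, 55, 47, 18
The 3 values of 68 occupy positions 1–3 → average rank 2.
The 3 values of 55 occupy positions 4–6 → average rank 5.
Site 2 values → pooled ranks: 47→7, 18→8, 68→2
Rank sum = 7 + 8 + 2 = 17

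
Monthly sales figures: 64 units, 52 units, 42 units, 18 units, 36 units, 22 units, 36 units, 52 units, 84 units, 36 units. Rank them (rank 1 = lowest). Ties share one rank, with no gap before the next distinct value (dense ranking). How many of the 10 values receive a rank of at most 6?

9

Sorted (ascending): 18, 22, 36, 36, 36, 42, 52, 52, 64, 84
The 3 values of 36 share dense rank 3.
The 2 values of 52 share dense rank 5.
Remaining distinct values take the next consecutive integers.
Ranks ≤ 6: {1, 2, 3, 3, 3, 4, 5, 5, 6} → 9 values.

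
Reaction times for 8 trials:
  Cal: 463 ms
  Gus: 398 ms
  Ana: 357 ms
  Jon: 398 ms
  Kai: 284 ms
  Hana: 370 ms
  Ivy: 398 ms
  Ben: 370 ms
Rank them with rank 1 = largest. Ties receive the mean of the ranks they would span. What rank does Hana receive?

Sorted (descending): 463, 398, 398, 398, 370, 370, 357, 284
The 3 values of 398 occupy positions 2–4 → average rank 3.
The 2 values of 370 occupy positions 5–6 → average rank (5+6)/2 = 5.5.
Hana has value 370 ms → rank 5.5.

5.5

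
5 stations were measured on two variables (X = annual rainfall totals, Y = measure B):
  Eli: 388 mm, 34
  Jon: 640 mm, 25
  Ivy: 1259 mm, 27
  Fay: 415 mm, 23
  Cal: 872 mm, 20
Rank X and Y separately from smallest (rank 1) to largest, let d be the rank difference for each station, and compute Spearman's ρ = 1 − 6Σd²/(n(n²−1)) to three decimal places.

Ranks of variable 1: 1, 3, 5, 2, 4
Ranks of variable 2: 5, 3, 4, 2, 1
d = r₁ − r₂: -4, 0, 1, 0, 3
d²: 16, 0, 1, 0, 9; Σd² = 26
ρ = 1 − 6·26/(5·24) = 1 − 156/120 = -0.300

-0.300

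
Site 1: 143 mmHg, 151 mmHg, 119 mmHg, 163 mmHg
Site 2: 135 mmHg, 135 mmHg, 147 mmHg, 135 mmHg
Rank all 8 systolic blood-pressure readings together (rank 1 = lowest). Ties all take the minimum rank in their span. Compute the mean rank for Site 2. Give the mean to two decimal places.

3.00

Sorted (ascending): 119, 135, 135, 135, 143, 147, 151, 163
The 3 values of 135 occupy positions 2–4 → each gets rank 2.
Site 2 values → pooled ranks: 135→2, 135→2, 147→6, 135→2
Mean rank = (2 + 2 + 6 + 2) / 4 = 3.00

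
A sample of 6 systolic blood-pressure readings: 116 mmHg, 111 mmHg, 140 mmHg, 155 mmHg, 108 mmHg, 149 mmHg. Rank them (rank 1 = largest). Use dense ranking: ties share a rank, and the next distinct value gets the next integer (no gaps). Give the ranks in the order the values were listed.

4, 5, 3, 1, 6, 2

Sorted (descending): 155, 149, 140, 116, 111, 108
No ties — each value takes its position as its rank.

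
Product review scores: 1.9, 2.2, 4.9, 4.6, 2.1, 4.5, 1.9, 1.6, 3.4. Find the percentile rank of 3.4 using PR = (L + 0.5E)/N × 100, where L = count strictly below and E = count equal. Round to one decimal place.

61.1

N = 9.
Strictly below 3.4: 5. Equal to 3.4: 1.
PR = (5 + 0.5·1)/9 × 100 = 61.1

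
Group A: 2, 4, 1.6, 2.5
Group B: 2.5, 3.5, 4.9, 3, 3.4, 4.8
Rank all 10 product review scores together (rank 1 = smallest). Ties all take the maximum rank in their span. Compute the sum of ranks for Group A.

15

Sorted (ascending): 1.6, 2, 2.5, 2.5, 3, 3.4, 3.5, 4, 4.8, 4.9
The 2 values of 2.5 occupy positions 3–4 → each gets rank 4.
Group A values → pooled ranks: 2→2, 4→8, 1.6→1, 2.5→4
Rank sum = 2 + 8 + 1 + 4 = 15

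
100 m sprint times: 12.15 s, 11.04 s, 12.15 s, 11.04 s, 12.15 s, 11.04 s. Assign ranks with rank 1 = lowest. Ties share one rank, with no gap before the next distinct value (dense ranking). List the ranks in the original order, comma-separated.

2, 1, 2, 1, 2, 1

Sorted (ascending): 11.04, 11.04, 11.04, 12.15, 12.15, 12.15
The 3 values of 11.04 share dense rank 1.
The 3 values of 12.15 share dense rank 2.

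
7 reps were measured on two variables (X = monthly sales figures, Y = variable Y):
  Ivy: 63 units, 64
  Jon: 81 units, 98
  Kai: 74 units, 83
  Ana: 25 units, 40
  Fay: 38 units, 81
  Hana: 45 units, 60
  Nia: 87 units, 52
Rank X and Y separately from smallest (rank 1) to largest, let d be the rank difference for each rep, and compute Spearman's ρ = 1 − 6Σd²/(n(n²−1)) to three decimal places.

0.357

Ranks of variable 1: 4, 6, 5, 1, 2, 3, 7
Ranks of variable 2: 4, 7, 6, 1, 5, 3, 2
d = r₁ − r₂: 0, -1, -1, 0, -3, 0, 5
d²: 0, 1, 1, 0, 9, 0, 25; Σd² = 36
ρ = 1 − 6·36/(7·48) = 1 − 216/336 = 0.357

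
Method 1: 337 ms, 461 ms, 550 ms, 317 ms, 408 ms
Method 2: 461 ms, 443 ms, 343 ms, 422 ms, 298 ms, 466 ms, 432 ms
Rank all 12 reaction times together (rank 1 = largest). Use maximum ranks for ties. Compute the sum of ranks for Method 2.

45

Sorted (descending): 550, 466, 461, 461, 443, 432, 422, 408, 343, 337, 317, 298
The 2 values of 461 occupy positions 3–4 → each gets rank 4.
Method 2 values → pooled ranks: 461→4, 443→5, 343→9, 422→7, 298→12, 466→2, 432→6
Rank sum = 4 + 5 + 9 + 7 + 12 + 2 + 6 = 45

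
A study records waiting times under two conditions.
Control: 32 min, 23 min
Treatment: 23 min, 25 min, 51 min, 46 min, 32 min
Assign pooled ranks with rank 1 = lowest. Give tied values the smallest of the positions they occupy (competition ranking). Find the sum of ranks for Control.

5

Sorted (ascending): 23, 23, 25, 32, 32, 46, 51
The 2 values of 23 occupy positions 1–2 → each gets rank 1.
The 2 values of 32 occupy positions 4–5 → each gets rank 4.
Control values → pooled ranks: 32→4, 23→1
Rank sum = 4 + 1 = 5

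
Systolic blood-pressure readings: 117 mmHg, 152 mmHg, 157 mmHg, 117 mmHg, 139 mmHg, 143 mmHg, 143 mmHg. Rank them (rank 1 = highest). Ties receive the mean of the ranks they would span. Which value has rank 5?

139

Sorted (descending): 157, 152, 143, 143, 139, 117, 117
The 2 values of 143 occupy positions 3–4 → average rank (3+4)/2 = 3.5.
The 2 values of 117 occupy positions 6–7 → average rank (6+7)/2 = 6.5.
Rank 5 → value 139.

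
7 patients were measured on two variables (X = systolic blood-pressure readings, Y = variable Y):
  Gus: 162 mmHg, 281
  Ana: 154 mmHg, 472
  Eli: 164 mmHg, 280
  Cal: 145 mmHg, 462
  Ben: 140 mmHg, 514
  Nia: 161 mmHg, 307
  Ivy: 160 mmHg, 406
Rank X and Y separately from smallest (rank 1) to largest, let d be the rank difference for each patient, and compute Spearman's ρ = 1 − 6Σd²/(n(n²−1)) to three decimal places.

-0.964

Ranks of variable 1: 6, 3, 7, 2, 1, 5, 4
Ranks of variable 2: 2, 6, 1, 5, 7, 3, 4
d = r₁ − r₂: 4, -3, 6, -3, -6, 2, 0
d²: 16, 9, 36, 9, 36, 4, 0; Σd² = 110
ρ = 1 − 6·110/(7·48) = 1 − 660/336 = -0.964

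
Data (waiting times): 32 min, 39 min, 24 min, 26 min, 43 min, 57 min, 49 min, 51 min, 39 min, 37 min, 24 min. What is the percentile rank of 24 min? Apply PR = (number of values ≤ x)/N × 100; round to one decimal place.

18.2

N = 11.
Strictly below 24: 0. Equal to 24: 2.
PR = 2/11 × 100 = 18.2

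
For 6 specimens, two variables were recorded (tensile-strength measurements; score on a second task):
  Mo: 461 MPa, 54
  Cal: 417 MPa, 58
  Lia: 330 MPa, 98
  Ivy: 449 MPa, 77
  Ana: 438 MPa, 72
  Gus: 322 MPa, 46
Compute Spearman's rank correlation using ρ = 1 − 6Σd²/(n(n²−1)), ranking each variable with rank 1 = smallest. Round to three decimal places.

Ranks of variable 1: 6, 3, 2, 5, 4, 1
Ranks of variable 2: 2, 3, 6, 5, 4, 1
d = r₁ − r₂: 4, 0, -4, 0, 0, 0
d²: 16, 0, 16, 0, 0, 0; Σd² = 32
ρ = 1 − 6·32/(6·35) = 1 − 192/210 = 0.086

0.086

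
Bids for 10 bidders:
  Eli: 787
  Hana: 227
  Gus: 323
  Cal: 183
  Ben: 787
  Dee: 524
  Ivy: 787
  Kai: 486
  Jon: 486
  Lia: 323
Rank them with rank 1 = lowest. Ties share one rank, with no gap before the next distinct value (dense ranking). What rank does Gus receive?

Sorted (ascending): 183, 227, 323, 323, 486, 486, 524, 787, 787, 787
The 2 values of 323 share dense rank 3.
The 2 values of 486 share dense rank 4.
The 3 values of 787 share dense rank 6.
Remaining distinct values take the next consecutive integers.
Gus has value 323 → rank 3.

3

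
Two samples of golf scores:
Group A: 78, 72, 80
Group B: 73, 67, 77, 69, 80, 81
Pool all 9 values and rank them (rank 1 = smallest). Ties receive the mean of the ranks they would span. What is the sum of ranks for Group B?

Sorted (ascending): 67, 69, 72, 73, 77, 78, 80, 80, 81
The 2 values of 80 occupy positions 7–8 → average rank (7+8)/2 = 7.5.
Group B values → pooled ranks: 73→4, 67→1, 77→5, 69→2, 80→7.5, 81→9
Rank sum = 4 + 1 + 5 + 2 + 7.5 + 9 = 28.5

28.5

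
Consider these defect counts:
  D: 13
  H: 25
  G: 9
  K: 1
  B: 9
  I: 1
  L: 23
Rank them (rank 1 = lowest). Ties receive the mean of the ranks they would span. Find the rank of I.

Sorted (ascending): 1, 1, 9, 9, 13, 23, 25
The 2 values of 1 occupy positions 1–2 → average rank (1+2)/2 = 1.5.
The 2 values of 9 occupy positions 3–4 → average rank (3+4)/2 = 3.5.
I has value 1 → rank 1.5.

1.5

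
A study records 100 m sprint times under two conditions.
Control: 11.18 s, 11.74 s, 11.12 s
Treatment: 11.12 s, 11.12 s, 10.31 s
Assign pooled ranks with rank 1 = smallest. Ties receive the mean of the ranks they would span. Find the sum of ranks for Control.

Sorted (ascending): 10.31, 11.12, 11.12, 11.12, 11.18, 11.74
The 3 values of 11.12 occupy positions 2–4 → average rank 3.
Control values → pooled ranks: 11.18→5, 11.74→6, 11.12→3
Rank sum = 5 + 6 + 3 = 14

14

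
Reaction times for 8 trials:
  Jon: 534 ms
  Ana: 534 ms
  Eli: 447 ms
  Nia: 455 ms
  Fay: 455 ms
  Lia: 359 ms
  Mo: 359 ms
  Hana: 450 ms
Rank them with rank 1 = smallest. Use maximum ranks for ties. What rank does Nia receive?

Sorted (ascending): 359, 359, 447, 450, 455, 455, 534, 534
The 2 values of 359 occupy positions 1–2 → each gets rank 2.
The 2 values of 455 occupy positions 5–6 → each gets rank 6.
The 2 values of 534 occupy positions 7–8 → each gets rank 8.
Nia has value 455 ms → rank 6.

6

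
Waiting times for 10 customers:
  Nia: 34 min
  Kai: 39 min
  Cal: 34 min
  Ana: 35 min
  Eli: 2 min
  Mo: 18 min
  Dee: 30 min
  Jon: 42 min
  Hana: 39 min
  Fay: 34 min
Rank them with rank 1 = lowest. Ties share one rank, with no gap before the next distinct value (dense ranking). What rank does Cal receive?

Sorted (ascending): 2, 18, 30, 34, 34, 34, 35, 39, 39, 42
The 3 values of 34 share dense rank 4.
The 2 values of 39 share dense rank 6.
Remaining distinct values take the next consecutive integers.
Cal has value 34 min → rank 4.

4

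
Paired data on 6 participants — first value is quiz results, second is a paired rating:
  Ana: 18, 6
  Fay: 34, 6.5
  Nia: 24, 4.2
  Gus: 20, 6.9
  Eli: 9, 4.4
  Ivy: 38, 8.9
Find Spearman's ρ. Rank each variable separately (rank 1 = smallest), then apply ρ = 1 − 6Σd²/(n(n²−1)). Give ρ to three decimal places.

Ranks of variable 1: 2, 5, 4, 3, 1, 6
Ranks of variable 2: 3, 4, 1, 5, 2, 6
d = r₁ − r₂: -1, 1, 3, -2, -1, 0
d²: 1, 1, 9, 4, 1, 0; Σd² = 16
ρ = 1 − 6·16/(6·35) = 1 − 96/210 = 0.543

0.543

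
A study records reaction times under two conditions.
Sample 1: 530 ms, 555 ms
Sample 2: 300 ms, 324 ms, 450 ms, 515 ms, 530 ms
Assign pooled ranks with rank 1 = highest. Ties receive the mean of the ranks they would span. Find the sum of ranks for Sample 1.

Sorted (descending): 555, 530, 530, 515, 450, 324, 300
The 2 values of 530 occupy positions 2–3 → average rank (2+3)/2 = 2.5.
Sample 1 values → pooled ranks: 530→2.5, 555→1
Rank sum = 2.5 + 1 = 3.5

3.5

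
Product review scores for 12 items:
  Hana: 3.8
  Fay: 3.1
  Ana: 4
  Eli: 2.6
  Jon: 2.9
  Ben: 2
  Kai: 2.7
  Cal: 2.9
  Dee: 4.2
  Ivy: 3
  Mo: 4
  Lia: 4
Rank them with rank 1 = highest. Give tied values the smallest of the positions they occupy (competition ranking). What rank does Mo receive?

Sorted (descending): 4.2, 4, 4, 4, 3.8, 3.1, 3, 2.9, 2.9, 2.7, 2.6, 2
The 3 values of 4 occupy positions 2–4 → each gets rank 2.
The 2 values of 2.9 occupy positions 8–9 → each gets rank 8.
Mo has value 4 → rank 2.

2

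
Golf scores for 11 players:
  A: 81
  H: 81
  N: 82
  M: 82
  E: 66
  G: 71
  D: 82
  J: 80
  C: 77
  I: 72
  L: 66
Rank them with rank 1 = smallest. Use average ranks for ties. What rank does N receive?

10

Sorted (ascending): 66, 66, 71, 72, 77, 80, 81, 81, 82, 82, 82
The 2 values of 66 occupy positions 1–2 → average rank (1+2)/2 = 1.5.
The 2 values of 81 occupy positions 7–8 → average rank (7+8)/2 = 7.5.
The 3 values of 82 occupy positions 9–11 → average rank 10.
N has value 82 → rank 10.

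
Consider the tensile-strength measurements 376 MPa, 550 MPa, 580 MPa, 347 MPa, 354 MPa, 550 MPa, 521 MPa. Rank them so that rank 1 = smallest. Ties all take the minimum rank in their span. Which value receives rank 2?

354

Sorted (ascending): 347, 354, 376, 521, 550, 550, 580
The 2 values of 550 occupy positions 5–6 → each gets rank 5.
Rank 2 → value 354.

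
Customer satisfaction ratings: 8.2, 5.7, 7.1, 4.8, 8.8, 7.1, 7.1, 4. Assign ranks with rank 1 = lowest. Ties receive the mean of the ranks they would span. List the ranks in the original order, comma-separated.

Sorted (ascending): 4, 4.8, 5.7, 7.1, 7.1, 7.1, 8.2, 8.8
The 3 values of 7.1 occupy positions 4–6 → average rank 5.

7, 3, 5, 2, 8, 5, 5, 1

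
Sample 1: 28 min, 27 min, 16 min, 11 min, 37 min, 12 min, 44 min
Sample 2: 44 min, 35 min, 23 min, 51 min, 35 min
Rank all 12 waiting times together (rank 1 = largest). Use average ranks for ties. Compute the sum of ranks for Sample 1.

Sorted (descending): 51, 44, 44, 37, 35, 35, 28, 27, 23, 16, 12, 11
The 2 values of 44 occupy positions 2–3 → average rank (2+3)/2 = 2.5.
The 2 values of 35 occupy positions 5–6 → average rank (5+6)/2 = 5.5.
Sample 1 values → pooled ranks: 28→7, 27→8, 16→10, 11→12, 37→4, 12→11, 44→2.5
Rank sum = 7 + 8 + 10 + 12 + 4 + 11 + 2.5 = 54.5

54.5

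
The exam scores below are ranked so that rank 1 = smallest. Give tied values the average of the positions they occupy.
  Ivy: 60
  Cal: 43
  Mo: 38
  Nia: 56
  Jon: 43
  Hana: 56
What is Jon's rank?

2.5

Sorted (ascending): 38, 43, 43, 56, 56, 60
The 2 values of 43 occupy positions 2–3 → average rank (2+3)/2 = 2.5.
The 2 values of 56 occupy positions 4–5 → average rank (4+5)/2 = 4.5.
Jon has value 43 → rank 2.5.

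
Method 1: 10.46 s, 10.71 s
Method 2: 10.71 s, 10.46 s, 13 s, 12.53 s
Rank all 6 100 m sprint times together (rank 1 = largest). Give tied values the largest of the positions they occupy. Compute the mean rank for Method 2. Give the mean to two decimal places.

Sorted (descending): 13, 12.53, 10.71, 10.71, 10.46, 10.46
The 2 values of 10.71 occupy positions 3–4 → each gets rank 4.
The 2 values of 10.46 occupy positions 5–6 → each gets rank 6.
Method 2 values → pooled ranks: 10.71→4, 10.46→6, 13→1, 12.53→2
Mean rank = (4 + 6 + 1 + 2) / 4 = 3.25

3.25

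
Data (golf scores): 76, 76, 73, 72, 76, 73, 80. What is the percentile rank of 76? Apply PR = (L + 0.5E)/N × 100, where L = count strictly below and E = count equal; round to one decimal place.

N = 7.
Strictly below 76: 3. Equal to 76: 3.
PR = (3 + 0.5·3)/7 × 100 = 64.3

64.3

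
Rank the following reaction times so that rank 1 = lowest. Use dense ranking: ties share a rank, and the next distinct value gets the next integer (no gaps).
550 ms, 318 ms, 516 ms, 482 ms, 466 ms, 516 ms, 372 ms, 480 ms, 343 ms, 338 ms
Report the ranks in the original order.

9, 1, 8, 7, 5, 8, 4, 6, 3, 2

Sorted (ascending): 318, 338, 343, 372, 466, 480, 482, 516, 516, 550
The 2 values of 516 share dense rank 8.
Remaining distinct values take the next consecutive integers.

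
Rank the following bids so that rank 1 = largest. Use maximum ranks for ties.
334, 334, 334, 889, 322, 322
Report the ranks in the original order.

4, 4, 4, 1, 6, 6

Sorted (descending): 889, 334, 334, 334, 322, 322
The 3 values of 334 occupy positions 2–4 → each gets rank 4.
The 2 values of 322 occupy positions 5–6 → each gets rank 6.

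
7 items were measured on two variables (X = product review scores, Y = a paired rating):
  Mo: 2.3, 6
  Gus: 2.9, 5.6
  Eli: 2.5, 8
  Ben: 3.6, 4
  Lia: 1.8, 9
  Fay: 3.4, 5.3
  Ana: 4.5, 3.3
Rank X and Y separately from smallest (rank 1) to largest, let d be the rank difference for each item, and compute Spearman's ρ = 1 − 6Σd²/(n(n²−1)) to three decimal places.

Ranks of variable 1: 2, 4, 3, 6, 1, 5, 7
Ranks of variable 2: 5, 4, 6, 2, 7, 3, 1
d = r₁ − r₂: -3, 0, -3, 4, -6, 2, 6
d²: 9, 0, 9, 16, 36, 4, 36; Σd² = 110
ρ = 1 − 6·110/(7·48) = 1 − 660/336 = -0.964

-0.964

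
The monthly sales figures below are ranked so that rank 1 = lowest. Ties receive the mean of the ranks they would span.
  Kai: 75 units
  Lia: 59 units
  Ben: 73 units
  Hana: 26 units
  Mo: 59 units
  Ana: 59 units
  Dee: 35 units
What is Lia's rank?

Sorted (ascending): 26, 35, 59, 59, 59, 73, 75
The 3 values of 59 occupy positions 3–5 → average rank 4.
Lia has value 59 units → rank 4.

4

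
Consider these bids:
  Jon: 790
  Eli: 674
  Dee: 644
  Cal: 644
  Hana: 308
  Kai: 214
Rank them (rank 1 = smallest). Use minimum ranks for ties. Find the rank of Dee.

3

Sorted (ascending): 214, 308, 644, 644, 674, 790
The 2 values of 644 occupy positions 3–4 → each gets rank 3.
Dee has value 644 → rank 3.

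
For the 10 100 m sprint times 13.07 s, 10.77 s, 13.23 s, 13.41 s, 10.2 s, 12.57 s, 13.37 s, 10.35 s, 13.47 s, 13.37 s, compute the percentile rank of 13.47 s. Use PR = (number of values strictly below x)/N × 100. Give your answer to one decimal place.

90.0

N = 10.
Strictly below 13.47: 9. Equal to 13.47: 1.
PR = 9/10 × 100 = 90.0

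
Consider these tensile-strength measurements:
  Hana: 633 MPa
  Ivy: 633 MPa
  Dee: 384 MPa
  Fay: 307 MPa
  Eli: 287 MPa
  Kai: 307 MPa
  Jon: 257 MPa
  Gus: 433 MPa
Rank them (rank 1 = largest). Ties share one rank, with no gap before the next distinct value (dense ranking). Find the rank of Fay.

Sorted (descending): 633, 633, 433, 384, 307, 307, 287, 257
The 2 values of 633 share dense rank 1.
The 2 values of 307 share dense rank 4.
Remaining distinct values take the next consecutive integers.
Fay has value 307 MPa → rank 4.

4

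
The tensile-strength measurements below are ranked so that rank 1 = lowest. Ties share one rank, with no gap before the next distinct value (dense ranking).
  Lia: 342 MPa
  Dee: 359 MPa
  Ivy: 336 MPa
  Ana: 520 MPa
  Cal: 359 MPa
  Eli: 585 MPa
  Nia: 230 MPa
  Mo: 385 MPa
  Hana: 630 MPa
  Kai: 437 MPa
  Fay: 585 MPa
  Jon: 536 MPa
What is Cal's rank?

Sorted (ascending): 230, 336, 342, 359, 359, 385, 437, 520, 536, 585, 585, 630
The 2 values of 359 share dense rank 4.
The 2 values of 585 share dense rank 9.
Remaining distinct values take the next consecutive integers.
Cal has value 359 MPa → rank 4.

4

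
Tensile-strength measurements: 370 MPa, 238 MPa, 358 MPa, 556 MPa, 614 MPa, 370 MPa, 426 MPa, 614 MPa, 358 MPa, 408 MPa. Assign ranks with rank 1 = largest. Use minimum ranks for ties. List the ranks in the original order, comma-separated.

Sorted (descending): 614, 614, 556, 426, 408, 370, 370, 358, 358, 238
The 2 values of 614 occupy positions 1–2 → each gets rank 1.
The 2 values of 370 occupy positions 6–7 → each gets rank 6.
The 2 values of 358 occupy positions 8–9 → each gets rank 8.

6, 10, 8, 3, 1, 6, 4, 1, 8, 5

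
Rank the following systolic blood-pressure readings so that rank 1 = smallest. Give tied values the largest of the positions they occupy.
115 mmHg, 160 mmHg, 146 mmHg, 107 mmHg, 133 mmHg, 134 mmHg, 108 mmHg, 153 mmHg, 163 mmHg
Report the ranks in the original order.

Sorted (ascending): 107, 108, 115, 133, 134, 146, 153, 160, 163
No ties — each value takes its position as its rank.

3, 8, 6, 1, 4, 5, 2, 7, 9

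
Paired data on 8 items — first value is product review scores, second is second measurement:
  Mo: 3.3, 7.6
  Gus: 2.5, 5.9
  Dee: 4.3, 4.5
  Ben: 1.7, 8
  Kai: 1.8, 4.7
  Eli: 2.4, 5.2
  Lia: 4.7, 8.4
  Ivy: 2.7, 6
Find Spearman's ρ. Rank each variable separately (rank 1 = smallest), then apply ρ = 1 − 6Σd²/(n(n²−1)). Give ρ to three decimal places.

0.143

Ranks of variable 1: 6, 4, 7, 1, 2, 3, 8, 5
Ranks of variable 2: 6, 4, 1, 7, 2, 3, 8, 5
d = r₁ − r₂: 0, 0, 6, -6, 0, 0, 0, 0
d²: 0, 0, 36, 36, 0, 0, 0, 0; Σd² = 72
ρ = 1 − 6·72/(8·63) = 1 − 432/504 = 0.143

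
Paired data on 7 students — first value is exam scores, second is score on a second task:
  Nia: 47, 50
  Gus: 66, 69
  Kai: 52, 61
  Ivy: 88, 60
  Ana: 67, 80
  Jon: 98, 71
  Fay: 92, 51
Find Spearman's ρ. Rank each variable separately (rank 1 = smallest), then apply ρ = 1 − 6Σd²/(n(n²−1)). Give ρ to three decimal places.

Ranks of variable 1: 1, 3, 2, 5, 4, 7, 6
Ranks of variable 2: 1, 5, 4, 3, 7, 6, 2
d = r₁ − r₂: 0, -2, -2, 2, -3, 1, 4
d²: 0, 4, 4, 4, 9, 1, 16; Σd² = 38
ρ = 1 − 6·38/(7·48) = 1 − 228/336 = 0.321

0.321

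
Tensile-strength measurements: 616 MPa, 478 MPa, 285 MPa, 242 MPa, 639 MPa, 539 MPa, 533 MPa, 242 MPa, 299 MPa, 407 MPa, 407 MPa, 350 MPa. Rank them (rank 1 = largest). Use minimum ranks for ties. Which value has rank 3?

Sorted (descending): 639, 616, 539, 533, 478, 407, 407, 350, 299, 285, 242, 242
The 2 values of 407 occupy positions 6–7 → each gets rank 6.
The 2 values of 242 occupy positions 11–12 → each gets rank 11.
Rank 3 → value 539.

539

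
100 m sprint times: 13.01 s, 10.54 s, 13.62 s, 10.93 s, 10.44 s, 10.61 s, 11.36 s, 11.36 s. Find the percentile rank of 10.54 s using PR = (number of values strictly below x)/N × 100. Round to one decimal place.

N = 8.
Strictly below 10.54: 1. Equal to 10.54: 1.
PR = 1/8 × 100 = 12.5

12.5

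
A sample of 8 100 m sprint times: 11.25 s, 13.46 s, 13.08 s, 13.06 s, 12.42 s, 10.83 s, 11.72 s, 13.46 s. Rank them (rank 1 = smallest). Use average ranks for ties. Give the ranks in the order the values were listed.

2, 7.5, 6, 5, 4, 1, 3, 7.5

Sorted (ascending): 10.83, 11.25, 11.72, 12.42, 13.06, 13.08, 13.46, 13.46
The 2 values of 13.46 occupy positions 7–8 → average rank (7+8)/2 = 7.5.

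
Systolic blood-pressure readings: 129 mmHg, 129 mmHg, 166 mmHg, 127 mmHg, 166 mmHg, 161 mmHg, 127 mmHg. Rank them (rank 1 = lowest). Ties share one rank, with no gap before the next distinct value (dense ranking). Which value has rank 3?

161

Sorted (ascending): 127, 127, 129, 129, 161, 166, 166
The 2 values of 127 share dense rank 1.
The 2 values of 129 share dense rank 2.
The 2 values of 166 share dense rank 4.
Remaining distinct values take the next consecutive integers.
Rank 3 → value 161.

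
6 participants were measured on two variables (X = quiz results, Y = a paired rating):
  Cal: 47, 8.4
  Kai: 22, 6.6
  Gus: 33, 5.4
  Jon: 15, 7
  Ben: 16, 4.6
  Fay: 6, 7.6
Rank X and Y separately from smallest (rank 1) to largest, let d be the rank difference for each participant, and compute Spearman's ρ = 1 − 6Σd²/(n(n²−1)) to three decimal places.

Ranks of variable 1: 6, 4, 5, 2, 3, 1
Ranks of variable 2: 6, 3, 2, 4, 1, 5
d = r₁ − r₂: 0, 1, 3, -2, 2, -4
d²: 0, 1, 9, 4, 4, 16; Σd² = 34
ρ = 1 − 6·34/(6·35) = 1 − 204/210 = 0.029

0.029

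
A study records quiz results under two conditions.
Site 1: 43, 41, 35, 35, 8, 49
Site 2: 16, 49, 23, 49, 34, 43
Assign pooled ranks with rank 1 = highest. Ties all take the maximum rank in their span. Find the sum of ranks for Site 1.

Sorted (descending): 49, 49, 49, 43, 43, 41, 35, 35, 34, 23, 16, 8
The 3 values of 49 occupy positions 1–3 → each gets rank 3.
The 2 values of 43 occupy positions 4–5 → each gets rank 5.
The 2 values of 35 occupy positions 7–8 → each gets rank 8.
Site 1 values → pooled ranks: 43→5, 41→6, 35→8, 35→8, 8→12, 49→3
Rank sum = 5 + 6 + 8 + 8 + 12 + 3 = 42

42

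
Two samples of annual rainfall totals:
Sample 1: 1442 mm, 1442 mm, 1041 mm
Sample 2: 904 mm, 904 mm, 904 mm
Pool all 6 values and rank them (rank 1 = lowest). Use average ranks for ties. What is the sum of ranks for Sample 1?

15

Sorted (ascending): 904, 904, 904, 1041, 1442, 1442
The 3 values of 904 occupy positions 1–3 → average rank 2.
The 2 values of 1442 occupy positions 5–6 → average rank (5+6)/2 = 5.5.
Sample 1 values → pooled ranks: 1442→5.5, 1442→5.5, 1041→4
Rank sum = 5.5 + 5.5 + 4 = 15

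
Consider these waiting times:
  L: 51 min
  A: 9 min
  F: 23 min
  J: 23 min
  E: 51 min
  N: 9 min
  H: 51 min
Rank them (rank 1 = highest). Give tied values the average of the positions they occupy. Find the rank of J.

Sorted (descending): 51, 51, 51, 23, 23, 9, 9
The 3 values of 51 occupy positions 1–3 → average rank 2.
The 2 values of 23 occupy positions 4–5 → average rank (4+5)/2 = 4.5.
The 2 values of 9 occupy positions 6–7 → average rank (6+7)/2 = 6.5.
J has value 23 min → rank 4.5.

4.5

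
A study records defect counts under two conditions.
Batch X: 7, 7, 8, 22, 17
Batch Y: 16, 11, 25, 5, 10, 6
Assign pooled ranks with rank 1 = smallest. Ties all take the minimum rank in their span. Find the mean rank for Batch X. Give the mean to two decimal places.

6.00

Sorted (ascending): 5, 6, 7, 7, 8, 10, 11, 16, 17, 22, 25
The 2 values of 7 occupy positions 3–4 → each gets rank 3.
Batch X values → pooled ranks: 7→3, 7→3, 8→5, 22→10, 17→9
Mean rank = (3 + 3 + 5 + 10 + 9) / 5 = 6.00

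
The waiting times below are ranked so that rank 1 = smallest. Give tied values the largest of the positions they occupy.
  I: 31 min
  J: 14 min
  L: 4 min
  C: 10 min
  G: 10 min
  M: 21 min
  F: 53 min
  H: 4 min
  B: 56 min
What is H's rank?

Sorted (ascending): 4, 4, 10, 10, 14, 21, 31, 53, 56
The 2 values of 4 occupy positions 1–2 → each gets rank 2.
The 2 values of 10 occupy positions 3–4 → each gets rank 4.
H has value 4 min → rank 2.

2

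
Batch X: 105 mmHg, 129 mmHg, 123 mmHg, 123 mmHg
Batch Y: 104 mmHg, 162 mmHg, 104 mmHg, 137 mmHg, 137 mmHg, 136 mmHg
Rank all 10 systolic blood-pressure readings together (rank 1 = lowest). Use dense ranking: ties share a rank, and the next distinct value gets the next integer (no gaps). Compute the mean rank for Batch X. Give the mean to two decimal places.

3.00

Sorted (ascending): 104, 104, 105, 123, 123, 129, 136, 137, 137, 162
The 2 values of 104 share dense rank 1.
The 2 values of 123 share dense rank 3.
The 2 values of 137 share dense rank 6.
Remaining distinct values take the next consecutive integers.
Batch X values → pooled ranks: 105→2, 129→4, 123→3, 123→3
Mean rank = (2 + 4 + 3 + 3) / 4 = 3.00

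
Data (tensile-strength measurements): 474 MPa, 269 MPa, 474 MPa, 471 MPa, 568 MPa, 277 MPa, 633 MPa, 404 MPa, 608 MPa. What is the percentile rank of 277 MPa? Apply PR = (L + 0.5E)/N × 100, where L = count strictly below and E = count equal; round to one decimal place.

16.7

N = 9.
Strictly below 277: 1. Equal to 277: 1.
PR = (1 + 0.5·1)/9 × 100 = 16.7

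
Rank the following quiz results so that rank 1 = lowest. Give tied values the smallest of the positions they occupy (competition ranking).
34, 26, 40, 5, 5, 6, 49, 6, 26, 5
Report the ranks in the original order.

Sorted (ascending): 5, 5, 5, 6, 6, 26, 26, 34, 40, 49
The 3 values of 5 occupy positions 1–3 → each gets rank 1.
The 2 values of 6 occupy positions 4–5 → each gets rank 4.
The 2 values of 26 occupy positions 6–7 → each gets rank 6.

8, 6, 9, 1, 1, 4, 10, 4, 6, 1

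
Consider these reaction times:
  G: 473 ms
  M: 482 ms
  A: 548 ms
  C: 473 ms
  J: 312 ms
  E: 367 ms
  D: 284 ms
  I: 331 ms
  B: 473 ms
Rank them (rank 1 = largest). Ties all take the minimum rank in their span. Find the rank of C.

Sorted (descending): 548, 482, 473, 473, 473, 367, 331, 312, 284
The 3 values of 473 occupy positions 3–5 → each gets rank 3.
C has value 473 ms → rank 3.

3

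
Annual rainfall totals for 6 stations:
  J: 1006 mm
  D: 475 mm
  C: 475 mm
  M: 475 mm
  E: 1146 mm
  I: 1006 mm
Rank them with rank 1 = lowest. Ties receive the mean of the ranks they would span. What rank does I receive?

4.5

Sorted (ascending): 475, 475, 475, 1006, 1006, 1146
The 3 values of 475 occupy positions 1–3 → average rank 2.
The 2 values of 1006 occupy positions 4–5 → average rank (4+5)/2 = 4.5.
I has value 1006 mm → rank 4.5.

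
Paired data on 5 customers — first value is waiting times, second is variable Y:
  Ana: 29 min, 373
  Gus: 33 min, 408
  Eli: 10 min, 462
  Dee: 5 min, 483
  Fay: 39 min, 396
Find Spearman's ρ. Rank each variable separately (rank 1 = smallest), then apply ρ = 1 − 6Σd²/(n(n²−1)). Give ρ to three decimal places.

-0.700

Ranks of variable 1: 3, 4, 2, 1, 5
Ranks of variable 2: 1, 3, 4, 5, 2
d = r₁ − r₂: 2, 1, -2, -4, 3
d²: 4, 1, 4, 16, 9; Σd² = 34
ρ = 1 − 6·34/(5·24) = 1 − 204/120 = -0.700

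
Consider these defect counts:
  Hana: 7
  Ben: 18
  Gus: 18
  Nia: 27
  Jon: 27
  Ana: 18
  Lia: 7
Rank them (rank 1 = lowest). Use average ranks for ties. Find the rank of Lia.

Sorted (ascending): 7, 7, 18, 18, 18, 27, 27
The 2 values of 7 occupy positions 1–2 → average rank (1+2)/2 = 1.5.
The 3 values of 18 occupy positions 3–5 → average rank 4.
The 2 values of 27 occupy positions 6–7 → average rank (6+7)/2 = 6.5.
Lia has value 7 → rank 1.5.

1.5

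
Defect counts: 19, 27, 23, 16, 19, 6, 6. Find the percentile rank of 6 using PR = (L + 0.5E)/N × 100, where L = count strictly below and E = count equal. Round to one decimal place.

N = 7.
Strictly below 6: 0. Equal to 6: 2.
PR = (0 + 0.5·2)/7 × 100 = 14.3

14.3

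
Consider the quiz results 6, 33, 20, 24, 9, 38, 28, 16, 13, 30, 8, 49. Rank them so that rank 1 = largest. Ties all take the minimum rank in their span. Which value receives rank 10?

Sorted (descending): 49, 38, 33, 30, 28, 24, 20, 16, 13, 9, 8, 6
No ties — each value takes its position as its rank.
Rank 10 → value 9.

9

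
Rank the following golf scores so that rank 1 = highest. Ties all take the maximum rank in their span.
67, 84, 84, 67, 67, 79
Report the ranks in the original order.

6, 2, 2, 6, 6, 3

Sorted (descending): 84, 84, 79, 67, 67, 67
The 2 values of 84 occupy positions 1–2 → each gets rank 2.
The 3 values of 67 occupy positions 4–6 → each gets rank 6.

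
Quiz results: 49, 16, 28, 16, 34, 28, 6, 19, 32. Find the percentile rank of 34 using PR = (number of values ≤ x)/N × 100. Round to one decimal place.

N = 9.
Strictly below 34: 7. Equal to 34: 1.
PR = 8/9 × 100 = 88.9

88.9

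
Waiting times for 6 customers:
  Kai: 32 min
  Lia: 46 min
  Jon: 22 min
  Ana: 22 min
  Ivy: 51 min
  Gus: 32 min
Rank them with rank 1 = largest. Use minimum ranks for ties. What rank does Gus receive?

3

Sorted (descending): 51, 46, 32, 32, 22, 22
The 2 values of 32 occupy positions 3–4 → each gets rank 3.
The 2 values of 22 occupy positions 5–6 → each gets rank 5.
Gus has value 32 min → rank 3.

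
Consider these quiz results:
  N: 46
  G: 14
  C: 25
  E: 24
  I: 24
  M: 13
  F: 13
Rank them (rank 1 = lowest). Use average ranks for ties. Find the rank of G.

3

Sorted (ascending): 13, 13, 14, 24, 24, 25, 46
The 2 values of 13 occupy positions 1–2 → average rank (1+2)/2 = 1.5.
The 2 values of 24 occupy positions 4–5 → average rank (4+5)/2 = 4.5.
G has value 14 → rank 3.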